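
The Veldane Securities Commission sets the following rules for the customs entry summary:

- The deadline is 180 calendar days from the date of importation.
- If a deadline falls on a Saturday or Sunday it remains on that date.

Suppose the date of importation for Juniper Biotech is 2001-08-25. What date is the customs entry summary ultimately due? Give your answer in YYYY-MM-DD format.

180 calendar days after 2001-08-25 is 2002-02-21.
2002-02-21 falls on a Thursday. The rules make no weekend/holiday allowance, so it remains 2002-02-21.
Final deadline: 2002-02-21.

2002-02-21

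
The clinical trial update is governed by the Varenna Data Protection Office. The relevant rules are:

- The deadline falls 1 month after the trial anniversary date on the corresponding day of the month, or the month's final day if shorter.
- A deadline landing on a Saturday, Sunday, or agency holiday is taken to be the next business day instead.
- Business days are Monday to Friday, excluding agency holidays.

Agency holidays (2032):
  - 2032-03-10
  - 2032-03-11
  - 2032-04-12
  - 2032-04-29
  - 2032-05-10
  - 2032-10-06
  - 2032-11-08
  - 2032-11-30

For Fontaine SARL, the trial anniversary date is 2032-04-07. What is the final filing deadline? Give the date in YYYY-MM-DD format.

Moving 1 month forward from 2032-04-07 on the corresponding day gives 2032-05-07.
Since 2032-05-07 is a Friday and not a holiday, the date is unchanged.
The final due date is 2032-05-07.

2032-05-07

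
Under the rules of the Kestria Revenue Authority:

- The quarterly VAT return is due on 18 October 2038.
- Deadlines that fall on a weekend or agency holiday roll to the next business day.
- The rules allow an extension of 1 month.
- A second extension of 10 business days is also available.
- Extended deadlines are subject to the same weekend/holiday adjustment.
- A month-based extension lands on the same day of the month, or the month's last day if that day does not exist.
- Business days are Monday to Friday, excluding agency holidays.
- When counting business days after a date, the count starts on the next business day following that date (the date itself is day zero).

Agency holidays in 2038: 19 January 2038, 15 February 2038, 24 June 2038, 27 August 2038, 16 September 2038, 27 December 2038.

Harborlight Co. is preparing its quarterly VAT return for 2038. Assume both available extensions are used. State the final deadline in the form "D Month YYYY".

The statutory due date is 18 October 2038.
18 October 2038 falls on a Monday, which is a business day, so no adjustment is needed.
Add 1 month to 18 October 2038: 18 November 2038.
18 November 2038 (Thursday) is already a business day.
Applying the 10-business-day extension: 10 business days after 18 November 2038 is 2 December 2038.
2 December 2038 is a Thursday and not a listed holiday, so it stands.
So the filing is due 2 December 2038.

2 December 2038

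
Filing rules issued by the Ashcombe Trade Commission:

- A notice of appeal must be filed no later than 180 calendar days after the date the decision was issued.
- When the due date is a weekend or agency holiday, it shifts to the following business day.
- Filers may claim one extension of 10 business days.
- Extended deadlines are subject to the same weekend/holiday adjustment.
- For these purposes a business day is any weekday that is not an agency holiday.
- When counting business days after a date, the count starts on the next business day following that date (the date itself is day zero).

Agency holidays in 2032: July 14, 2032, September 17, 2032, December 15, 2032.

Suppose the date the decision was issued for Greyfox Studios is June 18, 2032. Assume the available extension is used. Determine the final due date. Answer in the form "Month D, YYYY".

Adding 180 calendar days to June 18, 2032 gives December 15, 2032.
December 15, 2032 is a listed holiday; the next business day is December 16, 2032 (Thursday).
Counting 10 further business days from December 16, 2032 reaches December 30, 2032.
December 30, 2032 (Thursday) is already a business day.
The final due date is December 30, 2032.

December 30, 2032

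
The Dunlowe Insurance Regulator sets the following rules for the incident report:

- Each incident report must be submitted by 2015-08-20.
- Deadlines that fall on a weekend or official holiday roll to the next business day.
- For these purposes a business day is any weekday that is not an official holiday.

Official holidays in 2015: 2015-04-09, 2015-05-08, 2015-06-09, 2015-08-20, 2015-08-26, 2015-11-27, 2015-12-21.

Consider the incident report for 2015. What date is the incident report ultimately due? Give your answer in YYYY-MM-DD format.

2015-08-21

The stated deadline is 2015-08-20.
2015-08-20 falls on a listed holiday. Rolling to the next business day gives 2015-08-21, a Friday.
Final deadline: 2015-08-21.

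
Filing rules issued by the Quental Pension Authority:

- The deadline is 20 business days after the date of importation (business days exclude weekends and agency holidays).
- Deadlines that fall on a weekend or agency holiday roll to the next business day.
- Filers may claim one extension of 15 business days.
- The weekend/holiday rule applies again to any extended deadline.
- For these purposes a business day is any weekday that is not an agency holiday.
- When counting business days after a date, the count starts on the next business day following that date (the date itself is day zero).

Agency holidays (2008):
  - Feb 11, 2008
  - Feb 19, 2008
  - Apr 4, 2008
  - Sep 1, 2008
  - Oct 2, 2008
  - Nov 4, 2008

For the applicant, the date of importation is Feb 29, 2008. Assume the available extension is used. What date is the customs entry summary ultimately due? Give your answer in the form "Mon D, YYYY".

Apr 21, 2008

Counting 20 business days after Feb 29, 2008 (skipping weekends and listed holidays) reaches Mar 28, 2008.
Mar 28, 2008 falls on a Friday, which is a business day, so no adjustment is needed.
Applying the 15-business-day extension: 15 business days after Mar 28, 2008 is Apr 21, 2008.
Since Apr 21, 2008 is a Monday and not a holiday, the date is unchanged.
Deadline: Apr 21, 2008.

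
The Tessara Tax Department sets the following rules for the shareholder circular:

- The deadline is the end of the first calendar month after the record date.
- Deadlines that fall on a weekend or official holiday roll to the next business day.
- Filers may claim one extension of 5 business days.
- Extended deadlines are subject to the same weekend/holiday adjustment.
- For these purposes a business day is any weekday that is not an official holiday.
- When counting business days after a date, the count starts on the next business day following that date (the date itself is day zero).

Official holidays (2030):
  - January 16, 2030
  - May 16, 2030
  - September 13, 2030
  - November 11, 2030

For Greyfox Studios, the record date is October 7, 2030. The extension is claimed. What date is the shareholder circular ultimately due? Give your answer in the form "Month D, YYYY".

December 9, 2030

1 month after October 7, 2030 is November 2030; that month ends on November 30, 2030.
Because November 30, 2030 is a Saturday, the deadline becomes December 2, 2030 (Monday).
Counting 5 further business days from December 2, 2030 reaches December 9, 2030.
December 9, 2030 (Monday) is already a business day.
The final due date is December 9, 2030.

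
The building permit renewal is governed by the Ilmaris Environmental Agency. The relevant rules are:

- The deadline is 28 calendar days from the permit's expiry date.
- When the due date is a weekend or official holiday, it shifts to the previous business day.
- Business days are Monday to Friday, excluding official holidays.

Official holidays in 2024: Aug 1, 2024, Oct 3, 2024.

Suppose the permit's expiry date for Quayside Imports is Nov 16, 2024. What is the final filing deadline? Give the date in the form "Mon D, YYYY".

From Nov 16, 2024, 28 calendar days later is Dec 14, 2024.
Because Dec 14, 2024 is a Saturday, the deadline becomes Dec 13, 2024 (Friday).
The final due date is Dec 13, 2024.

Dec 13, 2024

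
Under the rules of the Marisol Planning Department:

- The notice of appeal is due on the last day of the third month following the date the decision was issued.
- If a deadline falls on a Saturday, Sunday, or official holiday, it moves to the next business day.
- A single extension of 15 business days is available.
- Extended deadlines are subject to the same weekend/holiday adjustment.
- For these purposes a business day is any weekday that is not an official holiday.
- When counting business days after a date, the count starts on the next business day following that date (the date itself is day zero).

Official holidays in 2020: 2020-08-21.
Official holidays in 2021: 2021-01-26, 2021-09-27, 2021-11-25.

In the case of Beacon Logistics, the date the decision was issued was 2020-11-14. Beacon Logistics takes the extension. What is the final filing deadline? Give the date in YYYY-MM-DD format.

2021-03-22

3 months after 2020-11-14 falls in February 2021; the last day of that month is 2021-02-28.
Because 2021-02-28 is a Sunday, the deadline becomes 2021-03-01 (Monday).
The 15-business-day extension runs from 2021-03-01 to 2021-03-22.
Since 2021-03-22 is a Monday and not a holiday, the date is unchanged.
Deadline: 2021-03-22.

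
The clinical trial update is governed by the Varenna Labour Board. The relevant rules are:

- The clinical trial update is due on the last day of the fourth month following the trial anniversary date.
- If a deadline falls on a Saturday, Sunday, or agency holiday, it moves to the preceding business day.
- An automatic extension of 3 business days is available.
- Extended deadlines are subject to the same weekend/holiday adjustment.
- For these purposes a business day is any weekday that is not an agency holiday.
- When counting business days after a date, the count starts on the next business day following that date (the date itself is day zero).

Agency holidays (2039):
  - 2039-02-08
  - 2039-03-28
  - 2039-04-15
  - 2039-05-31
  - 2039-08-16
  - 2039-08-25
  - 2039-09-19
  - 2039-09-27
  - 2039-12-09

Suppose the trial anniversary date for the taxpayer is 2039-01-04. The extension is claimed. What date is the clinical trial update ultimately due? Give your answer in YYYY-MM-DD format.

2039-06-03

The fourth month after 2039-01-04 is May 2039, whose last day is 2039-05-31.
2039-05-31 is a listed holiday, so it moves to the preceding business day, 2039-05-30 (Monday).
The 3-business-day extension runs from 2039-05-30 to 2039-06-03.
2039-06-03 falls on a Friday, which is a business day, so no adjustment is needed.
The final due date is 2039-06-03.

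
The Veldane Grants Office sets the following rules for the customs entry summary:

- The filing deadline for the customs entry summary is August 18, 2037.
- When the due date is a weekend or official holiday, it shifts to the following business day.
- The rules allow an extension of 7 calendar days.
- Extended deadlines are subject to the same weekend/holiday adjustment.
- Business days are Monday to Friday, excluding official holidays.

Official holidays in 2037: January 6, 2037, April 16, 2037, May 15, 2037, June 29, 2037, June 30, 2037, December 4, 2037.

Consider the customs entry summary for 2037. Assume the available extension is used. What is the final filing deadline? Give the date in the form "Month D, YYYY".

Start from the fixed due date, August 18, 2037.
August 18, 2037 falls on a Tuesday, which is a business day, so no adjustment is needed.
Applying the 7-calendar-day extension: August 18, 2037 + 7 days = August 25, 2037.
Since August 25, 2037 is a Tuesday and not a holiday, the date is unchanged.
Final deadline: August 25, 2037.

August 25, 2037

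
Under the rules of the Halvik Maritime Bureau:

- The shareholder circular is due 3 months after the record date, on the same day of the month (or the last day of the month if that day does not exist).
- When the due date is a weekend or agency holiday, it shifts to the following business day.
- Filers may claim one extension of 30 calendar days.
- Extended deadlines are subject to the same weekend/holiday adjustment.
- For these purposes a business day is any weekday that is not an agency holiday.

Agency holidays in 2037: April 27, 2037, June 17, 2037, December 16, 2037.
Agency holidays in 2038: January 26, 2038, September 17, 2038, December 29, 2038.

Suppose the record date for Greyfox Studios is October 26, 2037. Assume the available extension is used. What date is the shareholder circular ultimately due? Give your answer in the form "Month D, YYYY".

February 26, 2038

3 months after October 26, 2037, on the same day of the month, is January 26, 2038.
Because January 26, 2038 is a listed holiday, the deadline becomes January 27, 2038 (Wednesday).
Add the 30 calendar-day extension to January 27, 2038: February 26, 2038.
Since February 26, 2038 is a Friday and not a holiday, the date is unchanged.
Deadline: February 26, 2038.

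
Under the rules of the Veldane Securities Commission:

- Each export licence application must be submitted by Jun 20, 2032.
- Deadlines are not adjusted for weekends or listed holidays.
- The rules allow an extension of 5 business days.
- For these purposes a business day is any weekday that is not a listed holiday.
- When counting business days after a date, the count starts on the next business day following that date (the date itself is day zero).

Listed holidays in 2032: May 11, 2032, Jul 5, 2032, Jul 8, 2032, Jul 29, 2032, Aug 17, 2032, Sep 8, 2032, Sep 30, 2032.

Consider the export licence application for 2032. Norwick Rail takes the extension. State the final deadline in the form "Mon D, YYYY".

Start from the fixed due date, Jun 20, 2032.
Jun 20, 2032 is a Sunday; no weekend or holiday adjustment applies.
Applying the 5-business-day extension: 5 business days after Jun 20, 2032 is Jun 25, 2032.
Jun 25, 2032 is a Friday; no weekend or holiday adjustment applies.
The final due date is Jun 25, 2032.

Jun 25, 2032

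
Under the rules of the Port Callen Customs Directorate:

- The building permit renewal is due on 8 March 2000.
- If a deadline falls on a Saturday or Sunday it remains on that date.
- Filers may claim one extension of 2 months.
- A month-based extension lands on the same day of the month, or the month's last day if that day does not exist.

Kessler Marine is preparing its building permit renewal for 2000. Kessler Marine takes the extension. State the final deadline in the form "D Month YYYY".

The statutory due date is 8 March 2000.
8 March 2000 falls on a Wednesday. The rules make no weekend/holiday allowance, so it remains 8 March 2000.
The 2 months extension carries 8 March 2000 to 8 May 2000.
8 May 2000 falls on a Monday. The rules make no weekend/holiday allowance, so it remains 8 May 2000.
Deadline: 8 May 2000.

8 May 2000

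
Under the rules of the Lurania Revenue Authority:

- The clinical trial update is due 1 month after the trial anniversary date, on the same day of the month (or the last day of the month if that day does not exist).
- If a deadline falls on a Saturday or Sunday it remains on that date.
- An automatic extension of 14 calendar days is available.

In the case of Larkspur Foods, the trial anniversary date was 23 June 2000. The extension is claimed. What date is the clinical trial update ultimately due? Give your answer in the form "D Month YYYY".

Moving 1 month forward from 23 June 2000 on the corresponding day gives 23 July 2000.
23 July 2000 falls on a Sunday. The rules make no weekend/holiday allowance, so it remains 23 July 2000.
Applying the 14-calendar-day extension: 23 July 2000 + 14 days = 6 August 2000.
6 August 2000 is a Sunday; no weekend or holiday adjustment applies.
So the filing is due 6 August 2000.

6 August 2000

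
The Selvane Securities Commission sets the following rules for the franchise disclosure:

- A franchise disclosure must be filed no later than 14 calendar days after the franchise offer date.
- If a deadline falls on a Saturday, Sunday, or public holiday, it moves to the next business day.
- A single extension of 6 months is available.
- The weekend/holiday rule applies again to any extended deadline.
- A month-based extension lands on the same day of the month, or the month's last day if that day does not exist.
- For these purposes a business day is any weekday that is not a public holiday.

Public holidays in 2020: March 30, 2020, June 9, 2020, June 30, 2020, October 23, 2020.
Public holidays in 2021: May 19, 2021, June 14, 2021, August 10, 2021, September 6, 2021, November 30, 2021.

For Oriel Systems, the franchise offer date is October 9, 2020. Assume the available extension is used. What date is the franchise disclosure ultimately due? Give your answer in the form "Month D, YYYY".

Adding 14 calendar days to October 9, 2020 gives October 23, 2020.
October 23, 2020 falls on a listed holiday. Rolling to the next business day gives October 26, 2020, a Monday.
Add 6 months to October 26, 2020: April 26, 2021.
April 26, 2021 (Monday) is already a business day.
Final deadline: April 26, 2021.

April 26, 2021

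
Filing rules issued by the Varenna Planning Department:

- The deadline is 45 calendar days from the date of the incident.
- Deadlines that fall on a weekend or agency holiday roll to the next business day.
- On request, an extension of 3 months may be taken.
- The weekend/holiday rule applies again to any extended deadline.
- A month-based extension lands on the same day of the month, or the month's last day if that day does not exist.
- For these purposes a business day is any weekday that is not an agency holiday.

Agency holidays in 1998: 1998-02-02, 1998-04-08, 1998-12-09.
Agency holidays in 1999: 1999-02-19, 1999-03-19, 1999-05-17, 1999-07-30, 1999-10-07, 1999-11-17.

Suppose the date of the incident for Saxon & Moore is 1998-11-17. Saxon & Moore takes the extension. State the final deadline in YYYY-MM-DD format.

1999-04-01

From 1998-11-17, 45 calendar days later is 1999-01-01.
1999-01-01 is a Friday and not a listed holiday, so it stands.
The 3 months extension carries 1999-01-01 to 1999-04-01.
1999-04-01 is a Thursday and not a listed holiday, so it stands.
Deadline: 1999-04-01.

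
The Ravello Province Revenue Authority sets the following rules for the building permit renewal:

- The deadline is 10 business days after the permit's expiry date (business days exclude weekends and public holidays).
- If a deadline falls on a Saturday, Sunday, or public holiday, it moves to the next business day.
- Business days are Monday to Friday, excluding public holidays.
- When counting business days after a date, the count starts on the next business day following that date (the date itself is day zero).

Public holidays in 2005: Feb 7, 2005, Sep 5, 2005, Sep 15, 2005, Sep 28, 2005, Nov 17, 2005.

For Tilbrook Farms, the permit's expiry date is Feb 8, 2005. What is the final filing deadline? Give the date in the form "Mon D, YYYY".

Feb 22, 2005

Counting 10 business days after Feb 8, 2005 (skipping weekends and listed holidays) reaches Feb 22, 2005.
Since Feb 22, 2005 is a Tuesday and not a holiday, the date is unchanged.
So the filing is due Feb 22, 2005.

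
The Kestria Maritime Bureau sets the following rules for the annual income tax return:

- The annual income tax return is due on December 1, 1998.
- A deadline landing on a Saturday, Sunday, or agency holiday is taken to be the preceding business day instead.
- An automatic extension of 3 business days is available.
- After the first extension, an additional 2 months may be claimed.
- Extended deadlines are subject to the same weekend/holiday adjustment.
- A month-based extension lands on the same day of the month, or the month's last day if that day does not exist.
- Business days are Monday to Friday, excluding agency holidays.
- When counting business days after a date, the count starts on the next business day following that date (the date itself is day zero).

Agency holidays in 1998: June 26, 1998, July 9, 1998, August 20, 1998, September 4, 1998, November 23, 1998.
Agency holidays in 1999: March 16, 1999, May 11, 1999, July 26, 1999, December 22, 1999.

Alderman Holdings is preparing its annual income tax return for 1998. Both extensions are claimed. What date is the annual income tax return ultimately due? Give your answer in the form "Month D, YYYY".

Start from the fixed due date, December 1, 1998.
December 1, 1998 falls on a Tuesday, which is a business day, so no adjustment is needed.
The 3-business-day extension runs from December 1, 1998 to December 4, 1998.
December 4, 1998 (Friday) is already a business day.
The 2 months extension carries December 4, 1998 to February 4, 1999.
February 4, 1999 falls on a Thursday, which is a business day, so no adjustment is needed.
Deadline: February 4, 1999.

February 4, 1999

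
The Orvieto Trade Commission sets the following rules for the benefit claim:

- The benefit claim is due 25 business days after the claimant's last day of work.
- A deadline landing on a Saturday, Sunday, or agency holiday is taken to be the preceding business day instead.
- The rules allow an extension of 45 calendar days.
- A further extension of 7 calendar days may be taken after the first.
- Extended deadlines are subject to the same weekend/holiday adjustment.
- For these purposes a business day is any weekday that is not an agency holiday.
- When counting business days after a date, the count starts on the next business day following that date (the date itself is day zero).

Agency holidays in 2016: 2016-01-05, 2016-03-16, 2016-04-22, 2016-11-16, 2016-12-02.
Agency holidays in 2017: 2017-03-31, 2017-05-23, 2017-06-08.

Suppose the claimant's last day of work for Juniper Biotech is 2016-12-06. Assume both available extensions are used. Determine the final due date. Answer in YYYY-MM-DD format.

2017-03-03

25 business days after 2016-12-06, excluding weekends and holidays, is 2017-01-10.
2017-01-10 is a Tuesday and not a listed holiday, so it stands.
With the 45-day extension, 2017-01-10 becomes 2017-02-24.
2017-02-24 falls on a Friday, which is a business day, so no adjustment is needed.
The 7-calendar-day extension moves the deadline from 2017-02-24 to 2017-03-03.
Since 2017-03-03 is a Friday and not a holiday, the date is unchanged.
Final deadline: 2017-03-03.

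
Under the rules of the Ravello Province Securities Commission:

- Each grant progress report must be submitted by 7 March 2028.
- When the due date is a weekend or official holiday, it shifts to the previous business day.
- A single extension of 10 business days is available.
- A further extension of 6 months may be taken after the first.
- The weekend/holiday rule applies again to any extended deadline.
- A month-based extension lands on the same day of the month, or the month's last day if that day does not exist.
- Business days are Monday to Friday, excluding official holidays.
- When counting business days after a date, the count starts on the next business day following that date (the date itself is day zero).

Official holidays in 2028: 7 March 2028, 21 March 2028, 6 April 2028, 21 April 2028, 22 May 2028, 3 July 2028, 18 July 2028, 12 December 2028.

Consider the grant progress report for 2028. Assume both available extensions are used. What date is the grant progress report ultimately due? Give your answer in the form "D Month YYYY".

The stated deadline is 7 March 2028.
7 March 2028 is a listed holiday, so it moves to the preceding business day, 6 March 2028 (Monday).
Counting 10 further business days from 6 March 2028 reaches 22 March 2028.
22 March 2028 falls on a Wednesday, which is a business day, so no adjustment is needed.
Add 6 months to 22 March 2028: 22 September 2028.
Since 22 September 2028 is a Friday and not a holiday, the date is unchanged.
So the filing is due 22 September 2028.

22 September 2028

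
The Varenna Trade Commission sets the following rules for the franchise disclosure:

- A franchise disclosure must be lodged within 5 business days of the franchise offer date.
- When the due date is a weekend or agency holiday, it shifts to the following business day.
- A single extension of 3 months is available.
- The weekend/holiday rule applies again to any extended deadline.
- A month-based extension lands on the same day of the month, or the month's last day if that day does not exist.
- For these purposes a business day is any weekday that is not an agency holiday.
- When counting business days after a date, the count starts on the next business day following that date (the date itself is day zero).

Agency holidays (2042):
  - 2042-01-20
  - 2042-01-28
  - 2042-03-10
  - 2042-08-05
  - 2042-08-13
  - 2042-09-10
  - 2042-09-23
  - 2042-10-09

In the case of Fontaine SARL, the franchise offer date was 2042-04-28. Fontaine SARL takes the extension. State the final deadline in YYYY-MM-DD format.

2042-08-06

Starting the day after 2042-04-28 and counting 5 business days lands on 2042-05-05.
2042-05-05 is a Monday and not a listed holiday, so it stands.
Applying the 3 months extension: 3 months after 2042-05-05 is 2042-08-05.
2042-08-05 is a listed holiday; the next business day is 2042-08-06 (Wednesday).
The final due date is 2042-08-06.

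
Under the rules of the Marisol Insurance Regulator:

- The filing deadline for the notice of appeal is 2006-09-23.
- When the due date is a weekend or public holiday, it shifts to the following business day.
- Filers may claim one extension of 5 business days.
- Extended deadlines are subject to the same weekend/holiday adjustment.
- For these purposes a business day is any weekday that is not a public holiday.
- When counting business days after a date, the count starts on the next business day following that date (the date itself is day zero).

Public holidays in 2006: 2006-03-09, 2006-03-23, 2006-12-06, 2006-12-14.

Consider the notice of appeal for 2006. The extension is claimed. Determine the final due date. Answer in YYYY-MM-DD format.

The stated deadline is 2006-09-23.
2006-09-23 falls on a Saturday. Rolling to the next business day gives 2006-09-25, a Monday.
Applying the 5-business-day extension: 5 business days after 2006-09-25 is 2006-10-02.
2006-10-02 (Monday) is already a business day.
So the filing is due 2006-10-02.

2006-10-02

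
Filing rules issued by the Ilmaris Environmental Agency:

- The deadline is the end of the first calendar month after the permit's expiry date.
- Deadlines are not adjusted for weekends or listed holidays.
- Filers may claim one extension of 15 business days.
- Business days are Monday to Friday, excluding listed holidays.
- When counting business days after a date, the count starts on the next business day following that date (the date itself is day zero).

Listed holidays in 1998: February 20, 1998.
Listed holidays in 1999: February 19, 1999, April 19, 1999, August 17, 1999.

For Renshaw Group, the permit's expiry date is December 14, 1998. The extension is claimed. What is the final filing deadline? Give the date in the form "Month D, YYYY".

February 22, 1999

1 month after December 14, 1998 is January 1999; that month ends on January 31, 1999.
January 31, 1999 is a Sunday; no weekend or holiday adjustment applies.
The 15-business-day extension runs from January 31, 1999 to February 22, 1999.
February 22, 1999 falls on a Monday. The rules make no weekend/holiday allowance, so it remains February 22, 1999.
The final due date is February 22, 1999.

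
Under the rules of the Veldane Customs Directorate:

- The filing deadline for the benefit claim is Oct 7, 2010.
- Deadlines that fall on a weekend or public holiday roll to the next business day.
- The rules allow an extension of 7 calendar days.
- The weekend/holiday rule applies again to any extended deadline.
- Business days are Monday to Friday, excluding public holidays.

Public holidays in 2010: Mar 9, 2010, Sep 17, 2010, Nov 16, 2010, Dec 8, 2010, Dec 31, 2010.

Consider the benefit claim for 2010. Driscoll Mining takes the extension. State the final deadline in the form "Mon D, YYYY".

The statutory due date is Oct 7, 2010.
Oct 7, 2010 is a Thursday and not a listed holiday, so it stands.
Applying the 7-calendar-day extension: Oct 7, 2010 + 7 days = Oct 14, 2010.
Oct 14, 2010 (Thursday) is already a business day.
Deadline: Oct 14, 2010.

Oct 14, 2010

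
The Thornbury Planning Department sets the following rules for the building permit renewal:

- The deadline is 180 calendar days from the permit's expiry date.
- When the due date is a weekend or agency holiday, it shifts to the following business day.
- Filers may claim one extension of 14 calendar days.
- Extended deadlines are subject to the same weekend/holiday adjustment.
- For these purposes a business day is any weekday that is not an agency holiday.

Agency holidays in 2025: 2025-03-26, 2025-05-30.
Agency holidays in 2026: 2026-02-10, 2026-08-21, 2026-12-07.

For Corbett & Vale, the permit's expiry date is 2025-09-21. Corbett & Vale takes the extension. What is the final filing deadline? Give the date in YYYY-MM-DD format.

180 calendar days after 2025-09-21 is 2026-03-20.
Since 2026-03-20 is a Friday and not a holiday, the date is unchanged.
The 14-calendar-day extension moves the deadline from 2026-03-20 to 2026-04-03.
2026-04-03 falls on a Friday, which is a business day, so no adjustment is needed.
The final due date is 2026-04-03.

2026-04-03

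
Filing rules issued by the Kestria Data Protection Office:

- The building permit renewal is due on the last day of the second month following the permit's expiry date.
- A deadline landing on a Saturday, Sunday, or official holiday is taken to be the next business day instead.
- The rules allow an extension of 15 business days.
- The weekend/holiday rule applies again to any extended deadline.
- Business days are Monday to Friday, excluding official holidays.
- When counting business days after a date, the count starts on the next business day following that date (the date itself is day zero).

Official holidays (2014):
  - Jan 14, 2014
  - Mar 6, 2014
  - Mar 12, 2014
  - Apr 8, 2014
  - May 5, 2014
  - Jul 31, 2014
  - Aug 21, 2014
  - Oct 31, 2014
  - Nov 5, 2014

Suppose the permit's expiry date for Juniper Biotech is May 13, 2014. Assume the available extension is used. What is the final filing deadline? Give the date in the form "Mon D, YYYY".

Aug 25, 2014

The second month after May 13, 2014 is July 2014, whose last day is Jul 31, 2014.
Because Jul 31, 2014 is a listed holiday, the deadline becomes Aug 1, 2014 (Friday).
Counting 15 further business days from Aug 1, 2014 reaches Aug 25, 2014.
Since Aug 25, 2014 is a Monday and not a holiday, the date is unchanged.
Final deadline: Aug 25, 2014.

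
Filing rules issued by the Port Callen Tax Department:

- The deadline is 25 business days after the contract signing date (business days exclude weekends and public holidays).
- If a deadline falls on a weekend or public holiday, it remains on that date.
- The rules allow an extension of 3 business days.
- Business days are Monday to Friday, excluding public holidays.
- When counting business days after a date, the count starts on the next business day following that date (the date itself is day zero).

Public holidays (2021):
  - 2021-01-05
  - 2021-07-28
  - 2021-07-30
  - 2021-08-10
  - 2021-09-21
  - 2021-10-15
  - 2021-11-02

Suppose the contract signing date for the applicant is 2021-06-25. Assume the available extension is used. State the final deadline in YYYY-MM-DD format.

2021-08-06

Counting 25 business days after 2021-06-25 (skipping weekends and listed holidays) reaches 2021-08-03.
2021-08-03 is a Tuesday; no weekend or holiday adjustment applies.
Counting 3 further business days from 2021-08-03 reaches 2021-08-06.
2021-08-06 is a Friday; no weekend or holiday adjustment applies.
The final due date is 2021-08-06.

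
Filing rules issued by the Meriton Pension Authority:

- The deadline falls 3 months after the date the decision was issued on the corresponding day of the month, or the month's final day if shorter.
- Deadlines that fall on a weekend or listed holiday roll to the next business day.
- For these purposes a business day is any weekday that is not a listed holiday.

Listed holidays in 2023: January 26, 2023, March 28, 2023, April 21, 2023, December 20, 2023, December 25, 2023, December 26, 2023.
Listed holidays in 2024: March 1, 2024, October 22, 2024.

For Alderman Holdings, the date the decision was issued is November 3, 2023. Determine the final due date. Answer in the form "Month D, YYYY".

February 5, 2024

3 months after November 3, 2023, on the same day of the month, is February 3, 2024.
Because February 3, 2024 is a Saturday, the deadline becomes February 5, 2024 (Monday).
The final due date is February 5, 2024.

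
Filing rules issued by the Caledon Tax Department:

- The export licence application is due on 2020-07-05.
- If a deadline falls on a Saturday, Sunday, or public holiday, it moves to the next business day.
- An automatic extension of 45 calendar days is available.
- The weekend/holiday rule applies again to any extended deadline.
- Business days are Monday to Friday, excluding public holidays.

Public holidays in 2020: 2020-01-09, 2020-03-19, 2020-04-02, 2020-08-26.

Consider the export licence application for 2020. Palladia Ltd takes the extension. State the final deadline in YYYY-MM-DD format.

2020-08-20

The stated deadline is 2020-07-05.
2020-07-05 is a Sunday, so it moves to the next business day, 2020-07-06 (Monday).
Applying the 45-calendar-day extension: 2020-07-06 + 45 days = 2020-08-20.
2020-08-20 is a Thursday and not a listed holiday, so it stands.
So the filing is due 2020-08-20.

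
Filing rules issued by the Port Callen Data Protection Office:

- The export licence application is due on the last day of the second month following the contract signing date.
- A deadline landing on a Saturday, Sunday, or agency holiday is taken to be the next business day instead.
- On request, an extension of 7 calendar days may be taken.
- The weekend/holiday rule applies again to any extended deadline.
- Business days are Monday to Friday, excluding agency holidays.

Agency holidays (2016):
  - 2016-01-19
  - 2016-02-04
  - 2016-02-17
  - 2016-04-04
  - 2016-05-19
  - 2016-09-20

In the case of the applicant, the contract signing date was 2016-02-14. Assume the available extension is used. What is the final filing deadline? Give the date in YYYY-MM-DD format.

2016-05-09

2 months after 2016-02-14 falls in April 2016; the last day of that month is 2016-04-30.
2016-04-30 is a Saturday; the next business day is 2016-05-02 (Monday).
With the 7-day extension, 2016-05-02 becomes 2016-05-09.
2016-05-09 falls on a Monday, which is a business day, so no adjustment is needed.
Final deadline: 2016-05-09.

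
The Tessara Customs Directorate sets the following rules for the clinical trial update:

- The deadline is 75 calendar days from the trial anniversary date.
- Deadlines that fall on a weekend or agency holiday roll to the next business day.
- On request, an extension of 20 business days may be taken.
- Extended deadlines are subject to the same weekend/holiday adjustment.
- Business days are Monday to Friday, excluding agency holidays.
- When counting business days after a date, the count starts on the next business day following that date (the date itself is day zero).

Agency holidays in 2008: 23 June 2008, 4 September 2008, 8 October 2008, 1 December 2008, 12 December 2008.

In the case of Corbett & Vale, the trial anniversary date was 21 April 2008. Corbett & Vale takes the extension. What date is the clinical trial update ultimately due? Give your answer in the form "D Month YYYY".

From 21 April 2008, 75 calendar days later is 5 July 2008.
5 July 2008 falls on a Saturday. Rolling to the next business day gives 7 July 2008, a Monday.
Applying the 20-business-day extension: 20 business days after 7 July 2008 is 4 August 2008.
Since 4 August 2008 is a Monday and not a holiday, the date is unchanged.
Deadline: 4 August 2008.

4 August 2008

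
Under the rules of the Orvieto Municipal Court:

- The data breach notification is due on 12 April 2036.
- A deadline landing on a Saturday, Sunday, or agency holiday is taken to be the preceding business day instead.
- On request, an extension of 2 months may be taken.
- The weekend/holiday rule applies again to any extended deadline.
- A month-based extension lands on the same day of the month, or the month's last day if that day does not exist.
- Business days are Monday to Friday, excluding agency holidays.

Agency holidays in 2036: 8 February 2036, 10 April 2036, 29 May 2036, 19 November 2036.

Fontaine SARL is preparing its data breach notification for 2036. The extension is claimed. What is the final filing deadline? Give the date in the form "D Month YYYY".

The statutory due date is 12 April 2036.
12 April 2036 is a Saturday, so it moves to the preceding business day, 11 April 2036 (Friday).
Applying the 2 months extension: 2 months after 11 April 2036 is 11 June 2036.
11 June 2036 falls on a Wednesday, which is a business day, so no adjustment is needed.
Final deadline: 11 June 2036.

11 June 2036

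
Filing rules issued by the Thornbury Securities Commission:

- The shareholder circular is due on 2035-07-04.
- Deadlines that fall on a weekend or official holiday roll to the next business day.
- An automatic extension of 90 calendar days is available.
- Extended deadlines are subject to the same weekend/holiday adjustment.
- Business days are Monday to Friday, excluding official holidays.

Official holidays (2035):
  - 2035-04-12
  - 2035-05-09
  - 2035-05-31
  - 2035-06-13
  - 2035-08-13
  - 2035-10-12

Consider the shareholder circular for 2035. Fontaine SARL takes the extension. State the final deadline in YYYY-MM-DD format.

The stated deadline is 2035-07-04.
2035-07-04 falls on a Wednesday, which is a business day, so no adjustment is needed.
Applying the 90-calendar-day extension: 2035-07-04 + 90 days = 2035-10-02.
Since 2035-10-02 is a Tuesday and not a holiday, the date is unchanged.
Deadline: 2035-10-02.

2035-10-02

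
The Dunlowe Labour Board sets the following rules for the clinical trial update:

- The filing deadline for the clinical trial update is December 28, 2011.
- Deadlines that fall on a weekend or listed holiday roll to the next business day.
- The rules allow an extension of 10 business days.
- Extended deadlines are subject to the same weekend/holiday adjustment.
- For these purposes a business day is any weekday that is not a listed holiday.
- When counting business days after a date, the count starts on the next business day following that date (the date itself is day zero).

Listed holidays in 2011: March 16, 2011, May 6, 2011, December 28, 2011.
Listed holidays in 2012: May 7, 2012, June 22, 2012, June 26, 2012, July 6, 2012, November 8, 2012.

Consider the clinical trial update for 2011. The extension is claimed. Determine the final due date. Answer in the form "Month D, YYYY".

The stated deadline is December 28, 2011.
December 28, 2011 is a listed holiday, so it moves to the next business day, December 29, 2011 (Thursday).
Applying the 10-business-day extension: 10 business days after December 29, 2011 is January 12, 2012.
January 12, 2012 falls on a Thursday, which is a business day, so no adjustment is needed.
The final due date is January 12, 2012.

January 12, 2012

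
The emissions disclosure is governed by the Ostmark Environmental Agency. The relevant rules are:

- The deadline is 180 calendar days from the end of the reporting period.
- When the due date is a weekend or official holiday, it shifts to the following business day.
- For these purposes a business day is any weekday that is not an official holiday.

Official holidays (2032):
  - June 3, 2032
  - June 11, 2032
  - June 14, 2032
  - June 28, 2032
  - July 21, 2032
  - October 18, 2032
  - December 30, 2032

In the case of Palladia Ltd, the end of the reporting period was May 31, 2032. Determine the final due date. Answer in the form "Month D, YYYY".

180 calendar days after May 31, 2032 is November 27, 2032.
November 27, 2032 falls on a Saturday. Rolling to the next business day gives November 29, 2032, a Monday.
So the filing is due November 29, 2032.

November 29, 2032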